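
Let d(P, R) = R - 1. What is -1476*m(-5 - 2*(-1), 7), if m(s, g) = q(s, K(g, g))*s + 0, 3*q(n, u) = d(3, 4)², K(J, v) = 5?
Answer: 13284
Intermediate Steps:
d(P, R) = -1 + R
q(n, u) = 3 (q(n, u) = (-1 + 4)²/3 = (⅓)*3² = (⅓)*9 = 3)
m(s, g) = 3*s (m(s, g) = 3*s + 0 = 3*s)
-1476*m(-5 - 2*(-1), 7) = -4428*(-5 - 2*(-1)) = -4428*(-5 + 2) = -4428*(-3) = -1476*(-9) = 13284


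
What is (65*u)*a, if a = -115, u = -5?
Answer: 37375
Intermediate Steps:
(65*u)*a = (65*(-5))*(-115) = -325*(-115) = 37375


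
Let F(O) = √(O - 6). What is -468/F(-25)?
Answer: 468*I*√31/31 ≈ 84.055*I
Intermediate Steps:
F(O) = √(-6 + O)
-468/F(-25) = -468/√(-6 - 25) = -468*(-I*√31/31) = -(-468)*I*√31/31 = 468*I*√31/31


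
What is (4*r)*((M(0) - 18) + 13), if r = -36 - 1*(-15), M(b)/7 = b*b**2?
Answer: 420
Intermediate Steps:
M(b) = 7*b**3 (M(b) = 7*(b*b**2) = 7*b**3)
r = -21 (r = -36 + 15 = -21)
(4*r)*((M(0) - 18) + 13) = (4*(-21))*((7*0**3 - 18) + 13) = -84*((7*0 - 18) + 13) = -84*((0 - 18) + 13) = -84*(-18 + 13) = -84*(-5) = 420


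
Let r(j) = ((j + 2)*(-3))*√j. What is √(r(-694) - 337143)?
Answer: √(-337143 + 2076*I*√694) ≈ 46.941 + 582.53*I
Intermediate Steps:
r(j) = √j*(-6 - 3*j) (r(j) = ((2 + j)*(-3))*√j = (-6 - 3*j)*√j = √j*(-6 - 3*j))
√(r(-694) - 337143) = √(3*√(-694)*(-2 - 1*(-694)) - 337143) = √(3*(I*√694)*(-2 + 694) - 337143) = √(3*(I*√694)*692 - 337143) = √(2076*I*√694 - 337143) = √(-337143 + 2076*I*√694)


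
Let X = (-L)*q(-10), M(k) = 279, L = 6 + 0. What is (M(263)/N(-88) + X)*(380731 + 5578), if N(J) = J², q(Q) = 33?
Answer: -53838585927/704 ≈ -7.6475e+7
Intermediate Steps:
L = 6
X = -198 (X = -1*6*33 = -6*33 = -198)
(M(263)/N(-88) + X)*(380731 + 5578) = (279/((-88)²) - 198)*(380731 + 5578) = (279/7744 - 198)*386309 = -1533033/7744*386309 = -53838585927/704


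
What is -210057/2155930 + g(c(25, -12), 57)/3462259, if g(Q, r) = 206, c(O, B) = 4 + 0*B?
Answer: -726827617183/7464388045870 ≈ -0.097373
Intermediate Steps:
c(O, B) = 4 (c(O, B) = 4 + 0 = 4)
-210057/2155930 + g(c(25, -12), 57)/3462259 = -210057/2155930 + 206/3462259 = -726827617183/7464388045870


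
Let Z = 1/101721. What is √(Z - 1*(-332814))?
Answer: √3443680321052295/101721 ≈ 576.90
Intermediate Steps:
Z = 1/101721 ≈ 9.8308e-6
√(Z - 1*(-332814)) = √(1/101721 - 1*(-332814)) = √(1/101721 + 332814) = √(33854172895/101721) = √3443680321052295/101721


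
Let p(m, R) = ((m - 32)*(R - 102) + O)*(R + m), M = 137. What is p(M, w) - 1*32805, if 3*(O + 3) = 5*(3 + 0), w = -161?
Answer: 629907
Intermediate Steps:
O = 2 (O = -3 + (5*(3 + 0))/3 = -3 + (5*3)/3 = -3 + (⅓)*15 = -3 + 5 = 2)
p(m, R) = (2 + (-102 + R)*(-32 + m))*(R + m) (p(m, R) = ((m - 32)*(R - 102) + 2)*(R + m) = ((-32 + m)*(-102 + R) + 2)*(R + m) = ((-102 + R)*(-32 + m) + 2)*(R + m) = (2 + (-102 + R)*(-32 + m))*(R + m))
p(M, w) - 1*32805 = (-102*137² - 32*(-161)² + 3266*(-161) + 3266*137 - 161*137² + 137*(-161)² - 134*(-161)*137) - 1*32805 = (-102*18769 - 32*25921 - 525826 + 447442 - 161*18769 + 137*25921 + 2955638) - 32805 = (-1914438 - 829472 - 525826 + 447442 - 3021809 + 3551177 + 2955638) - 32805 = 662712 - 32805 = 629907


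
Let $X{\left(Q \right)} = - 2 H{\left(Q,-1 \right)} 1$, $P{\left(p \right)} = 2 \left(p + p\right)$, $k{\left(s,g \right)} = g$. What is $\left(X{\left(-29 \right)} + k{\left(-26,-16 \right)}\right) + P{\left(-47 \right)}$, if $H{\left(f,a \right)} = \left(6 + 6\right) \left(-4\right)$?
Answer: $-108$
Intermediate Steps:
$H{\left(f,a \right)} = -48$ ($H{\left(f,a \right)} = 12 \left(-4\right) = -48$)
$P{\left(p \right)} = 4 p$ ($P{\left(p \right)} = 2 \cdot 2 p = 4 p$)
$X{\left(Q \right)} = 96$ ($X{\left(Q \right)} = \left(-2\right) \left(-48\right) 1 = 96 \cdot 1 = 96$)
$\left(X{\left(-29 \right)} + k{\left(-26,-16 \right)}\right) + P{\left(-47 \right)} = \left(96 - 16\right) + 4 \left(-47\right) = 80 - 188 = -108$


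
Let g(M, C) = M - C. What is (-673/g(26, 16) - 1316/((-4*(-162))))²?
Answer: 788430241/164025 ≈ 4806.8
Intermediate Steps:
(-673/g(26, 16) - 1316/((-4*(-162))))² = (-673/(26 - 1*16) - 1316/((-4*(-162))))² = (-673/(26 - 16) - 1316/648)² = (-673/10 - 1316*1/648)² = (-673*⅒ - 329/162)² = (-673/10 - 329/162)² = (-28079/405)² = 788430241/164025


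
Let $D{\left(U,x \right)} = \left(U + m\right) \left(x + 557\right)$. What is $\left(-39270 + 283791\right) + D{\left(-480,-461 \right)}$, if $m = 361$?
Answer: $233097$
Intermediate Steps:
$D{\left(U,x \right)} = \left(361 + U\right) \left(557 + x\right)$ ($D{\left(U,x \right)} = \left(U + 361\right) \left(x + 557\right) = \left(361 + U\right) \left(557 + x\right)$)
$\left(-39270 + 283791\right) + D{\left(-480,-461 \right)} = \left(-39270 + 283791\right) + \left(201077 + 361 \left(-461\right) + 557 \left(-480\right) - -221280\right) = 244521 + \left(201077 - 166421 - 267360 + 221280\right) = 244521 - 11424 = 233097$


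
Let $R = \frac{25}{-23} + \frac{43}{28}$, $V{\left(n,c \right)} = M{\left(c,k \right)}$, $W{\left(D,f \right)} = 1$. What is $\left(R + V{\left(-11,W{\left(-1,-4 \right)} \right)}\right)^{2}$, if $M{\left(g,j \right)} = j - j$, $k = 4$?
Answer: $\frac{83521}{414736} \approx 0.20138$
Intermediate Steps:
$M{\left(g,j \right)} = 0$
$V{\left(n,c \right)} = 0$
$R = \frac{289}{644}$ ($R = 25 \left(- \frac{1}{23}\right) + 43 \cdot \frac{1}{28} = - \frac{25}{23} + \frac{43}{28} = \frac{289}{644} \approx 0.44876$)
$\left(R + V{\left(-11,W{\left(-1,-4 \right)} \right)}\right)^{2} = \left(\frac{289}{644} + 0\right)^{2} = \left(\frac{289}{644}\right)^{2} = \frac{83521}{414736}$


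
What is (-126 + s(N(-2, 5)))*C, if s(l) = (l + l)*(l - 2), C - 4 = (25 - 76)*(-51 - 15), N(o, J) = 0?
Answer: -424620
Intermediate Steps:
C = 3370 (C = 4 + (25 - 76)*(-51 - 15) = 4 - 51*(-66) = 4 + 3366 = 3370)
s(l) = 2*l*(-2 + l) (s(l) = (2*l)*(-2 + l) = 2*l*(-2 + l))
(-126 + s(N(-2, 5)))*C = (-126 + 2*0*(-2 + 0))*3370 = (-126 + 2*0*(-2))*3370 = (-126 + 0)*3370 = -126*3370 = -424620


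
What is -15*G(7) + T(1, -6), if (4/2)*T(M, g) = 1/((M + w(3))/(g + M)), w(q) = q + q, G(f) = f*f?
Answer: -10295/14 ≈ -735.36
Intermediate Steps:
G(f) = f²
w(q) = 2*q
T(M, g) = (M + g)/(2*(6 + M)) (T(M, g) = 1/(2*(((M + 2*3)/(g + M)))) = 1/(2*(((M + 6)/(M + g)))) = 1/(2*(((6 + M)/(M + g)))) = ((M + g)/(6 + M))/2 = (M + g)/(2*(6 + M)))
-15*G(7) + T(1, -6) = -15*7² + (1 - 6)/(2*(6 + 1)) = -15*49 + (½)*(-5)/7 = -735 + (½)*(⅐)*(-5) = -735 - 5/14 = -10295/14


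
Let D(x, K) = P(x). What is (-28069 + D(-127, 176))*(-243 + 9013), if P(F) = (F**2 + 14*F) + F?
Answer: -121420650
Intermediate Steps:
P(F) = F**2 + 15*F
D(x, K) = x*(15 + x)
(-28069 + D(-127, 176))*(-243 + 9013) = (-28069 - 127*(15 - 127))*(-243 + 9013) = (-28069 - 127*(-112))*8770 = (-28069 + 14224)*8770 = -13845*8770 = -121420650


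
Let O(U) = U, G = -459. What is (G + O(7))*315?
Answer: -142380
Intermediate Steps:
(G + O(7))*315 = (-459 + 7)*315 = -452*315 = -142380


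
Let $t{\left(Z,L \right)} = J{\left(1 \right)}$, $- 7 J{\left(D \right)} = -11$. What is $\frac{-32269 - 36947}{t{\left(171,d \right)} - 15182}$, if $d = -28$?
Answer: $\frac{161504}{35421} \approx 4.5596$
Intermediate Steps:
$J{\left(D \right)} = \frac{11}{7}$ ($J{\left(D \right)} = \left(- \frac{1}{7}\right) \left(-11\right) = \frac{11}{7}$)
$t{\left(Z,L \right)} = \frac{11}{7}$
$\frac{-32269 - 36947}{t{\left(171,d \right)} - 15182} = \frac{-32269 - 36947}{\frac{11}{7} - 15182} = - \frac{69216}{- \frac{106263}{7}} = \left(-69216\right) \left(- \frac{7}{106263}\right) = \frac{161504}{35421}$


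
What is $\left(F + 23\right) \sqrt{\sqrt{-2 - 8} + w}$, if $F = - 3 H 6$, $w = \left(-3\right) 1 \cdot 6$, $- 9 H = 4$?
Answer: $31 \sqrt{-18 + i \sqrt{10}} \approx 11.509 + 132.02 i$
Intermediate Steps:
$H = - \frac{4}{9}$ ($H = \left(- \frac{1}{9}\right) 4 = - \frac{4}{9} \approx -0.44444$)
$w = -18$ ($w = \left(-3\right) 6 = -18$)
$F = 8$ ($F = \left(-3\right) \left(- \frac{4}{9}\right) 6 = \frac{4}{3} \cdot 6 = 8$)
$\left(F + 23\right) \sqrt{\sqrt{-2 - 8} + w} = \left(8 + 23\right) \sqrt{\sqrt{-2 - 8} - 18} = 31 \sqrt{\sqrt{-10} - 18} = 31 \sqrt{i \sqrt{10} - 18} = 31 \sqrt{-18 + i \sqrt{10}}$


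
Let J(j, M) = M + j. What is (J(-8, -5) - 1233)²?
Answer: 1552516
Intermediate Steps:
(J(-8, -5) - 1233)² = ((-5 - 8) - 1233)² = (-13 - 1233)² = (-1246)² = 1552516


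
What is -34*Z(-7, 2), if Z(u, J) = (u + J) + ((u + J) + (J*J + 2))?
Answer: 136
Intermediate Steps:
Z(u, J) = 2 + J**2 + 2*J + 2*u (Z(u, J) = (J + u) + ((J + u) + (J**2 + 2)) = (J + u) + ((J + u) + (2 + J**2)) = (J + u) + (2 + J + u + J**2) = 2 + J**2 + 2*J + 2*u)
-34*Z(-7, 2) = -34*(2 + 2**2 + 2*2 + 2*(-7)) = -34*(2 + 4 + 4 - 14) = -34*(-4) = 136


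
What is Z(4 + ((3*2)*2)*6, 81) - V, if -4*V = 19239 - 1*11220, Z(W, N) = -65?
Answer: 7759/4 ≈ 1939.8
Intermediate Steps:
V = -8019/4 (V = -(19239 - 1*11220)/4 = -(19239 - 11220)/4 = -¼*8019 = -8019/4 ≈ -2004.8)
Z(4 + ((3*2)*2)*6, 81) - V = -65 - 1*(-8019/4) = -65 + 8019/4 = 7759/4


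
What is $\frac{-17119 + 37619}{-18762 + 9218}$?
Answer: $- \frac{5125}{2386} \approx -2.1479$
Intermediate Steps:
$\frac{-17119 + 37619}{-18762 + 9218} = \frac{20500}{-9544} = 20500 \left(- \frac{1}{9544}\right) = - \frac{5125}{2386}$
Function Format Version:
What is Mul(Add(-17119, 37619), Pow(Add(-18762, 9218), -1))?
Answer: Rational(-5125, 2386) ≈ -2.1479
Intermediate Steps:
Mul(Add(-17119, 37619), Pow(Add(-18762, 9218), -1)) = Mul(20500, Pow(-9544, -1)) = Mul(20500, Rational(-1, 9544)) = Rational(-5125, 2386)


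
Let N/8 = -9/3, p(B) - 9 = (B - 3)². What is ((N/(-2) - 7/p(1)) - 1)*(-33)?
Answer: -4488/13 ≈ -345.23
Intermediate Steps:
p(B) = 9 + (-3 + B)² (p(B) = 9 + (B - 3)² = 9 + (-3 + B)²)
N = -24 (N = 8*(-9/3) = 8*(-9*⅓) = 8*(-3) = -24)
((N/(-2) - 7/p(1)) - 1)*(-33) = ((-24/(-2) - 7/(9 + (-3 + 1)²)) - 1)*(-33) = ((-24*(-½) - 7/(9 + (-2)²)) - 1)*(-33) = ((12 - 7/(9 + 4)) - 1)*(-33) = ((12 - 7/13) - 1)*(-33) = (149/13 - 1)*(-33) = (136/13)*(-33) = -4488/13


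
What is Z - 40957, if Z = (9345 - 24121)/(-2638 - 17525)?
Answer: -825801215/20163 ≈ -40956.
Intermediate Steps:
Z = 14776/20163 (Z = -14776/(-20163) = -14776*(-1/20163) = 14776/20163 ≈ 0.73283)
Z - 40957 = 14776/20163 - 40957 = -825801215/20163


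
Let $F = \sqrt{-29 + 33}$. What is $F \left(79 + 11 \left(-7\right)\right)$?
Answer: $4$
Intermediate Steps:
$F = 2$ ($F = \sqrt{4} = 2$)
$F \left(79 + 11 \left(-7\right)\right) = 2 \left(79 + 11 \left(-7\right)\right) = 2 \left(79 - 77\right) = 2 \cdot 2 = 4$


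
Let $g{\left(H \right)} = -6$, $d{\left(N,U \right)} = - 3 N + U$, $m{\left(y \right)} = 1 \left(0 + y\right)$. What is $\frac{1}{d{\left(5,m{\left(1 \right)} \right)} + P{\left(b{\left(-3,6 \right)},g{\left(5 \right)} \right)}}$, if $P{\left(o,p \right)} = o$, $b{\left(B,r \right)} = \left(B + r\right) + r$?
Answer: $- \frac{1}{5} \approx -0.2$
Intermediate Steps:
$m{\left(y \right)} = y$ ($m{\left(y \right)} = 1 y = y$)
$d{\left(N,U \right)} = U - 3 N$
$b{\left(B,r \right)} = B + 2 r$
$\frac{1}{d{\left(5,m{\left(1 \right)} \right)} + P{\left(b{\left(-3,6 \right)},g{\left(5 \right)} \right)}} = \frac{1}{\left(1 - 15\right) + \left(-3 + 2 \cdot 6\right)} = \frac{1}{\left(1 - 15\right) + \left(-3 + 12\right)} = \frac{1}{-14 + 9} = \frac{1}{-5} = - \frac{1}{5}$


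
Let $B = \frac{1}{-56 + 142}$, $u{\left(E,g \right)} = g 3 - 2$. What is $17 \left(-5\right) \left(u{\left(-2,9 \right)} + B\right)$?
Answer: $- \frac{182835}{86} \approx -2126.0$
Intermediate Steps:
$u{\left(E,g \right)} = -2 + 3 g$ ($u{\left(E,g \right)} = 3 g - 2 = -2 + 3 g$)
$B = \frac{1}{86} \approx 0.011628$
$17 \left(-5\right) \left(u{\left(-2,9 \right)} + B\right) = 17 \left(-5\right) \left(\left(-2 + 3 \cdot 9\right) + \frac{1}{86}\right) = - 85 \left(\left(-2 + 27\right) + \frac{1}{86}\right) = - 85 \left(25 + \frac{1}{86}\right) = \left(-85\right) \frac{2151}{86} = - \frac{182835}{86}$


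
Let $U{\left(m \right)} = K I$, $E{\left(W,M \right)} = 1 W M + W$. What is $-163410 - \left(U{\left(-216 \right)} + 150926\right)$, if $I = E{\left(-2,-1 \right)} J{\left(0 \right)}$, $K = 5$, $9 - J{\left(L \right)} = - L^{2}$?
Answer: $-314336$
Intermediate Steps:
$J{\left(L \right)} = 9 + L^{2}$ ($J{\left(L \right)} = 9 - - L^{2} = 9 + L^{2}$)
$E{\left(W,M \right)} = W + M W$ ($E{\left(W,M \right)} = W M + W = M W + W = W + M W$)
$I = 0$ ($I = - 2 \left(1 - 1\right) \left(9 + 0^{2}\right) = \left(-2\right) 0 \left(9 + 0\right) = 0 \cdot 9 = 0$)
$U{\left(m \right)} = 0$ ($U{\left(m \right)} = 5 \cdot 0 = 0$)
$-163410 - \left(U{\left(-216 \right)} + 150926\right) = -163410 - \left(0 + 150926\right) = -163410 - 150926 = -314336$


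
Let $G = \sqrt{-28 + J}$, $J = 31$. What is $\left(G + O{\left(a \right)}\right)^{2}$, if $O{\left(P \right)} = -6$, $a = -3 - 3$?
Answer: $\left(6 - \sqrt{3}\right)^{2} \approx 18.215$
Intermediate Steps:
$a = -6$ ($a = -3 - 3 = -6$)
$G = \sqrt{3}$ ($G = \sqrt{-28 + 31} = \sqrt{3} \approx 1.732$)
$\left(G + O{\left(a \right)}\right)^{2} = \left(\sqrt{3} - 6\right)^{2} = \left(-6 + \sqrt{3}\right)^{2}$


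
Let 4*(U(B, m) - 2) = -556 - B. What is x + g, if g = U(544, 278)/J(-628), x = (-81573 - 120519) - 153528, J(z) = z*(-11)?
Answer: -2456623233/6908 ≈ -3.5562e+5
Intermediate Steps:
U(B, m) = -137 - B/4 (U(B, m) = 2 + (-556 - B)/4 = 2 + (-139 - B/4) = -137 - B/4)
J(z) = -11*z
x = -355620 (x = -202092 - 153528 = -355620)
g = -273/6908 (g = (-137 - ¼*544)/((-11*(-628))) = (-137 - 136)/6908 = -273*1/6908 = -273/6908 ≈ -0.039519)
x + g = -355620 - 273/6908 = -2456623233/6908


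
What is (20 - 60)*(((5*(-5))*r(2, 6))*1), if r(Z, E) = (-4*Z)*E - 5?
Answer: -53000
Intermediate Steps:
r(Z, E) = -5 - 4*E*Z (r(Z, E) = -4*E*Z - 5 = -5 - 4*E*Z)
(20 - 60)*(((5*(-5))*r(2, 6))*1) = (20 - 60)*(((5*(-5))*(-5 - 4*6*2))*1) = -40*(-25*(-5 - 48)) = -40*(-25*(-53)) = -53000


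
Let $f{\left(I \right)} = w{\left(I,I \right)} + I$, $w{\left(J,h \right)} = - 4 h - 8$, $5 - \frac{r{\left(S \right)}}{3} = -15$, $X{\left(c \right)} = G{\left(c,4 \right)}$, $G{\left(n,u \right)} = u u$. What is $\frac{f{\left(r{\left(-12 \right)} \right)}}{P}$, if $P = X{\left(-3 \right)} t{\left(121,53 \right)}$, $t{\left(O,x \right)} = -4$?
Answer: $\frac{47}{16} \approx 2.9375$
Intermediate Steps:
$G{\left(n,u \right)} = u^{2}$
$X{\left(c \right)} = 16$ ($X{\left(c \right)} = 4^{2} = 16$)
$r{\left(S \right)} = 60$ ($r{\left(S \right)} = 15 - -45 = 15 + 45 = 60$)
$w{\left(J,h \right)} = -8 - 4 h$
$P = -64$ ($P = 16 \left(-4\right) = -64$)
$f{\left(I \right)} = -8 - 3 I$ ($f{\left(I \right)} = \left(-8 - 4 I\right) + I = -8 - 3 I$)
$\frac{f{\left(r{\left(-12 \right)} \right)}}{P} = \frac{-8 - 180}{-64} = \left(-8 - 180\right) \left(- \frac{1}{64}\right) = \left(-188\right) \left(- \frac{1}{64}\right) = \frac{47}{16}$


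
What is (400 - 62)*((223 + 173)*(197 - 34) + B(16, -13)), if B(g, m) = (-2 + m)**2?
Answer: 21893274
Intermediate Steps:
(400 - 62)*((223 + 173)*(197 - 34) + B(16, -13)) = (400 - 62)*((223 + 173)*(197 - 34) + (-2 - 13)**2) = 338*(396*163 + (-15)**2) = 338*(64548 + 225) = 338*64773 = 21893274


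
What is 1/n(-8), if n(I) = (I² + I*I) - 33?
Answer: 1/95 ≈ 0.010526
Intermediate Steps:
n(I) = -33 + 2*I² (n(I) = (I² + I²) - 33 = 2*I² - 33 = -33 + 2*I²)
1/n(-8) = 1/(-33 + 2*(-8)²) = 1/(-33 + 2*64) = 1/(-33 + 128) = 1/95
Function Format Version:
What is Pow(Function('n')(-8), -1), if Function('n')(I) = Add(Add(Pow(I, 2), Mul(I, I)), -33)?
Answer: Rational(1, 95) ≈ 0.010526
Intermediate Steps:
Function('n')(I) = Add(-33, Mul(2, Pow(I, 2))) (Function('n')(I) = Add(Add(Pow(I, 2), Pow(I, 2)), -33) = Add(Mul(2, Pow(I, 2)), -33) = Add(-33, Mul(2, Pow(I, 2))))
Pow(Function('n')(-8), -1) = Pow(Add(-33, Mul(2, Pow(-8, 2))), -1) = Pow(Add(-33, Mul(2, 64)), -1) = Pow(Add(-33, 128), -1) = Pow(95, -1) = Rational(1, 95)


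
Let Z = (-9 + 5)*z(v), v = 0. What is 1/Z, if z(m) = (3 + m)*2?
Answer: -1/24 ≈ -0.041667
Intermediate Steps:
z(m) = 6 + 2*m
Z = -24 (Z = (-9 + 5)*(6 + 2*0) = -4*(6 + 0) = -4*6 = -24)
1/Z = 1/(-24) = -1/24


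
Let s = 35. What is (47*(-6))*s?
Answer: -9870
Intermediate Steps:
(47*(-6))*s = (47*(-6))*35 = -282*35 = -9870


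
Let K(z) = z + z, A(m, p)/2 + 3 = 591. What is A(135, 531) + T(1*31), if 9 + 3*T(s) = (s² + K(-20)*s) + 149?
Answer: 3389/3 ≈ 1129.7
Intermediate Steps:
A(m, p) = 1176 (A(m, p) = -6 + 2*591 = -6 + 1182 = 1176)
K(z) = 2*z
T(s) = 140/3 - 40*s/3 + s²/3 (T(s) = -3 + ((s² + (2*(-20))*s) + 149)/3 = -3 + ((s² - 40*s) + 149)/3 = -3 + (149 + s² - 40*s)/3 = -3 + (149/3 - 40*s/3 + s²/3) = 140/3 - 40*s/3 + s²/3)
A(135, 531) + T(1*31) = 1176 + (140/3 - 40*31/3 + (1*31)²/3) = 1176 + (140/3 - 40/3*31 + (⅓)*31²) = 1176 + (140/3 - 1240/3 + (⅓)*961) = 1176 + (140/3 - 1240/3 + 961/3) = 1176 - 139/3 = 3389/3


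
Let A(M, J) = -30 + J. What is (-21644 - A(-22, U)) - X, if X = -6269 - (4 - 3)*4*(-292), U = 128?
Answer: -16641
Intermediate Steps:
X = -5101 (X = -6269 - 1*4*(-292) = -6269 - 4*(-292) = -6269 - 1*(-1168) = -6269 + 1168 = -5101)
(-21644 - A(-22, U)) - X = (-21644 - (-30 + 128)) - 1*(-5101) = (-21644 - 1*98) + 5101 = (-21644 - 98) + 5101 = -21742 + 5101 = -16641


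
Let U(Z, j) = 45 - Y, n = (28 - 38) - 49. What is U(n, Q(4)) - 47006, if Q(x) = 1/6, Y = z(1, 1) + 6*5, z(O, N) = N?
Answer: -46992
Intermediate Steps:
n = -59 (n = -10 - 49 = -59)
Y = 31 (Y = 1 + 6*5 = 1 + 30 = 31)
Q(x) = 1/6
U(Z, j) = 14 (U(Z, j) = 45 - 1*31 = 45 - 31 = 14)
U(n, Q(4)) - 47006 = 14 - 47006 = -46992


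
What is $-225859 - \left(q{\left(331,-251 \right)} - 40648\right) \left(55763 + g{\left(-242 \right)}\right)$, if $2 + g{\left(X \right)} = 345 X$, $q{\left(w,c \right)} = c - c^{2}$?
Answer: $-2881268959$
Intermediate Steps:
$g{\left(X \right)} = -2 + 345 X$
$-225859 - \left(q{\left(331,-251 \right)} - 40648\right) \left(55763 + g{\left(-242 \right)}\right) = -225859 - \left(- 251 \left(1 - -251\right) - 40648\right) \left(55763 + \left(-2 + 345 \left(-242\right)\right)\right) = -225859 - \left(- 251 \left(1 + 251\right) - 40648\right) \left(55763 - 83492\right) = -225859 - \left(\left(-251\right) 252 - 40648\right) \left(55763 - 83492\right) = -225859 - \left(-63252 - 40648\right) \left(-27729\right) = -225859 - \left(-103900\right) \left(-27729\right) = -225859 - 2881043100 = -2881268959$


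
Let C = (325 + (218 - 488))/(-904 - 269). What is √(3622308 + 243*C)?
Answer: √553780327443/391 ≈ 1903.2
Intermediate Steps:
C = -55/1173 (C = (325 - 270)/(-1173) = 55*(-1/1173) = -55/1173 ≈ -0.046888)
√(3622308 + 243*C) = √(3622308 + 243*(-55/1173)) = √(3622308 - 4455/391) = √(1416317973/391) = √553780327443/391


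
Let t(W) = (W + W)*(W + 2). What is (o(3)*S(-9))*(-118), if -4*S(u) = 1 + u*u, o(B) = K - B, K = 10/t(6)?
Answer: -336241/48 ≈ -7005.0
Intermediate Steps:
t(W) = 2*W*(2 + W) (t(W) = (2*W)*(2 + W) = 2*W*(2 + W))
K = 5/48 (K = 10/((2*6*(2 + 6))) = 10/((2*6*8)) = 10/96 = 10*(1/96) = 5/48 ≈ 0.10417)
o(B) = 5/48 - B
S(u) = -¼ - u²/4 (S(u) = -(1 + u*u)/4 = -(1 + u²)/4 = -¼ - u²/4)
(o(3)*S(-9))*(-118) = ((5/48 - 1*3)*(-¼ - ¼*(-9)²))*(-118) = ((5/48 - 3)*(-¼ - ¼*81))*(-118) = -139*(-¼ - 81/4)/48*(-118) = -139/48*(-41/2)*(-118) = (5699/96)*(-118) = -336241/48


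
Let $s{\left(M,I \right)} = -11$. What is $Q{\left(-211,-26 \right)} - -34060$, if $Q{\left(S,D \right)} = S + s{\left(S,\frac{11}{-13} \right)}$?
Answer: $33838$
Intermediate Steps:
$Q{\left(S,D \right)} = -11 + S$ ($Q{\left(S,D \right)} = S - 11 = -11 + S$)
$Q{\left(-211,-26 \right)} - -34060 = \left(-11 - 211\right) - -34060 = -222 + 34060 = 33838$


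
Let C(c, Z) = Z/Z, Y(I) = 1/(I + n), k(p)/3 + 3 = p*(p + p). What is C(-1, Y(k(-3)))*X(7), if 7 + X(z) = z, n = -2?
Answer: 0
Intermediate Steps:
k(p) = -9 + 6*p² (k(p) = -9 + 3*(p*(p + p)) = -9 + 3*(p*(2*p)) = -9 + 3*(2*p²) = -9 + 6*p²)
Y(I) = 1/(-2 + I) (Y(I) = 1/(I - 2) = 1/(-2 + I))
X(z) = -7 + z
C(c, Z) = 1
C(-1, Y(k(-3)))*X(7) = 1*(-7 + 7) = 1*0 = 0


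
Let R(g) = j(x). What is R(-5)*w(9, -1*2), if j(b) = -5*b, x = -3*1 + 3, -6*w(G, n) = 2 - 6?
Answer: 0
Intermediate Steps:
w(G, n) = 2/3 (w(G, n) = -(2 - 6)/6 = -1/6*(-4) = 2/3)
x = 0 (x = -3 + 3 = 0)
R(g) = 0 (R(g) = -5*0 = 0)
R(-5)*w(9, -1*2) = 0*(2/3) = 0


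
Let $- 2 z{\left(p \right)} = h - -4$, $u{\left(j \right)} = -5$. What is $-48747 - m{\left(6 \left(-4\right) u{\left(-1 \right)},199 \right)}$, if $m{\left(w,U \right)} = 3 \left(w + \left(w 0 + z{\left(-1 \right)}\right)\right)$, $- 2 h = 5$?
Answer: $- \frac{196419}{4} \approx -49105.0$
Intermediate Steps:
$h = - \frac{5}{2}$ ($h = \left(- \frac{1}{2}\right) 5 = - \frac{5}{2} \approx -2.5$)
$z{\left(p \right)} = - \frac{3}{4}$ ($z{\left(p \right)} = - \frac{- \frac{5}{2} - -4}{2} = - \frac{- \frac{5}{2} + 4}{2} = \left(- \frac{1}{2}\right) \frac{3}{2} = - \frac{3}{4}$)
$m{\left(w,U \right)} = - \frac{9}{4} + 3 w$ ($m{\left(w,U \right)} = 3 \left(w + \left(w 0 - \frac{3}{4}\right)\right) = 3 \left(w + \left(0 - \frac{3}{4}\right)\right) = 3 \left(w - \frac{3}{4}\right) = 3 \left(- \frac{3}{4} + w\right) = - \frac{9}{4} + 3 w$)
$-48747 - m{\left(6 \left(-4\right) u{\left(-1 \right)},199 \right)} = -48747 - \left(- \frac{9}{4} + 3 \cdot 6 \left(-4\right) \left(-5\right)\right) = -48747 - \left(- \frac{9}{4} + 3 \left(\left(-24\right) \left(-5\right)\right)\right) = -48747 - \left(- \frac{9}{4} + 3 \cdot 120\right) = -48747 - \left(- \frac{9}{4} + 360\right) = -48747 - \frac{1431}{4} = - \frac{196419}{4}$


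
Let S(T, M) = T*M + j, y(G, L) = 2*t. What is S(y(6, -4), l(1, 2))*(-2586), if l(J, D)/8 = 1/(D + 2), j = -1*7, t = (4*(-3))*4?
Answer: 514614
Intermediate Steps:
t = -48 (t = -12*4 = -48)
j = -7
y(G, L) = -96 (y(G, L) = 2*(-48) = -96)
l(J, D) = 8/(2 + D) (l(J, D) = 8/(D + 2) = 8/(2 + D))
S(T, M) = -7 + M*T (S(T, M) = T*M - 7 = M*T - 7 = -7 + M*T)
S(y(6, -4), l(1, 2))*(-2586) = (-7 + (8/(2 + 2))*(-96))*(-2586) = (-7 + (8/4)*(-96))*(-2586) = (-7 + (8*(¼))*(-96))*(-2586) = (-7 + 2*(-96))*(-2586) = (-7 - 192)*(-2586) = -199*(-2586) = 514614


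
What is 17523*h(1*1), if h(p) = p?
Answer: 17523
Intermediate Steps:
17523*h(1*1) = 17523*(1*1) = 17523*1 = 17523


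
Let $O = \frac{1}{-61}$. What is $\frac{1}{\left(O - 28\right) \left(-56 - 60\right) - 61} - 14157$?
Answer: $- \frac{2753862050}{194523} \approx -14157.0$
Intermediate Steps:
$O = - \frac{1}{61} \approx -0.016393$
$\frac{1}{\left(O - 28\right) \left(-56 - 60\right) - 61} - 14157 = \frac{1}{\left(- \frac{1}{61} - 28\right) \left(-56 - 60\right) - 61} - 14157 = \frac{1}{\left(- \frac{1709}{61}\right) \left(-116\right) - 61} - 14157 = \frac{1}{\frac{198244}{61} - 61} - 14157 = \frac{1}{\frac{194523}{61}} - 14157 = \frac{61}{194523} - 14157 = - \frac{2753862050}{194523}$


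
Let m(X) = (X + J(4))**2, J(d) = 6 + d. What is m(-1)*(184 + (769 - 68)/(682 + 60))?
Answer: 11115549/742 ≈ 14981.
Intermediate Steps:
m(X) = (10 + X)**2 (m(X) = (X + (6 + 4))**2 = (X + 10)**2 = (10 + X)**2)
m(-1)*(184 + (769 - 68)/(682 + 60)) = (10 - 1)**2*(184 + (769 - 68)/(682 + 60)) = 9**2*(184 + 701/742) = 81*(184 + 701*(1/742)) = 81*(184 + 701/742) = 81*(137229/742) = 11115549/742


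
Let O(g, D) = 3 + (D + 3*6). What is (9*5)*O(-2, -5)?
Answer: 720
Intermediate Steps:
O(g, D) = 21 + D (O(g, D) = 3 + (D + 18) = 3 + (18 + D) = 21 + D)
(9*5)*O(-2, -5) = (9*5)*(21 - 5) = 45*16 = 720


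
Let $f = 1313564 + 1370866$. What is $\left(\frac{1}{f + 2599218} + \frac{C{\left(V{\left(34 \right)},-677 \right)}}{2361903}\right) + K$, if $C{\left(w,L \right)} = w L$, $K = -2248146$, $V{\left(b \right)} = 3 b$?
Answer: $- \frac{9351885859435817371}{4159821354048} \approx -2.2481 \cdot 10^{6}$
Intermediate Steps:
$C{\left(w,L \right)} = L w$
$f = 2684430$
$\left(\frac{1}{f + 2599218} + \frac{C{\left(V{\left(34 \right)},-677 \right)}}{2361903}\right) + K = \left(\frac{1}{2684430 + 2599218} + \frac{\left(-677\right) 3 \cdot 34}{2361903}\right) - 2248146 = \left(\frac{1}{5283648} + \left(-677\right) 102 \cdot \frac{1}{2361903}\right) - 2248146 = \left(\frac{1}{5283648} - \frac{23018}{787301}\right) - 2248146 = - \frac{121618222363}{4159821354048} - 2248146 = - \frac{9351885859435817371}{4159821354048}$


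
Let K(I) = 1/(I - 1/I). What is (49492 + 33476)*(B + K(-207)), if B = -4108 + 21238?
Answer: 7612169148243/5356 ≈ 1.4212e+9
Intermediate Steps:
B = 17130
(49492 + 33476)*(B + K(-207)) = (49492 + 33476)*(17130 - 207/(-1 + (-207)**2)) = 82968*(17130 - 207/(-1 + 42849)) = 82968*(17130 - 207/42848) = 82968*(733986033/42848) = 7612169148243/5356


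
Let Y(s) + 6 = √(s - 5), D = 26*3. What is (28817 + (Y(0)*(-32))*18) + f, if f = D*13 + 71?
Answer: 33358 - 576*I*√5 ≈ 33358.0 - 1288.0*I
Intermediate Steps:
D = 78
Y(s) = -6 + √(-5 + s) (Y(s) = -6 + √(s - 5) = -6 + √(-5 + s))
f = 1085 (f = 78*13 + 71 = 1014 + 71 = 1085)
(28817 + (Y(0)*(-32))*18) + f = (28817 + ((-6 + √(-5 + 0))*(-32))*18) + 1085 = (28817 + ((-6 + √(-5))*(-32))*18) + 1085 = (28817 + ((-6 + I*√5)*(-32))*18) + 1085 = (28817 + (192 - 32*I*√5)*18) + 1085 = (28817 + (3456 - 576*I*√5)) + 1085 = (32273 - 576*I*√5) + 1085 = 33358 - 576*I*√5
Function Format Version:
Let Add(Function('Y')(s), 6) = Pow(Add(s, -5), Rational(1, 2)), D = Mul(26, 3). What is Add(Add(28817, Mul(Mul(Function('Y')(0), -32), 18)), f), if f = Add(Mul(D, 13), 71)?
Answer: Add(33358, Mul(-576, I, Pow(5, Rational(1, 2)))) ≈ Add(33358., Mul(-1288.0, I))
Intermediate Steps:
D = 78
Function('Y')(s) = Add(-6, Pow(Add(-5, s), Rational(1, 2))) (Function('Y')(s) = Add(-6, Pow(Add(s, -5), Rational(1, 2))) = Add(-6, Pow(Add(-5, s), Rational(1, 2))))
f = 1085 (f = Add(Mul(78, 13), 71) = Add(1014, 71) = 1085)
Add(Add(28817, Mul(Mul(Function('Y')(0), -32), 18)), f) = Add(Add(28817, Mul(Mul(Add(-6, Pow(Add(-5, 0), Rational(1, 2))), -32), 18)), 1085) = Add(Add(28817, Mul(Mul(Add(-6, Pow(-5, Rational(1, 2))), -32), 18)), 1085) = Add(Add(28817, Mul(Mul(Add(-6, Mul(I, Pow(5, Rational(1, 2)))), -32), 18)), 1085) = Add(Add(28817, Mul(Add(192, Mul(-32, I, Pow(5, Rational(1, 2)))), 18)), 1085) = Add(Add(28817, Add(3456, Mul(-576, I, Pow(5, Rational(1, 2))))), 1085) = Add(Add(32273, Mul(-576, I, Pow(5, Rational(1, 2)))), 1085) = Add(33358, Mul(-576, I, Pow(5, Rational(1, 2))))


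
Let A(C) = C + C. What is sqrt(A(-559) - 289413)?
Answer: I*sqrt(290531) ≈ 539.01*I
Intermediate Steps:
A(C) = 2*C
sqrt(A(-559) - 289413) = sqrt(2*(-559) - 289413) = sqrt(-1118 - 289413) = sqrt(-290531) = I*sqrt(290531)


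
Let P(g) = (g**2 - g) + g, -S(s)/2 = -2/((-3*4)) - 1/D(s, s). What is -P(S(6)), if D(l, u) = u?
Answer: 0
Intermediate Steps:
S(s) = -1/3 + 2/s (S(s) = -2*(-2/((-3*4)) - 1/s) = -2*(-2/(-12) - 1/s) = -2*(-2*(-1/12) - 1/s) = -2*(1/6 - 1/s) = -1/3 + 2/s)
P(g) = g**2
-P(S(6)) = -((1/3)*(6 - 1*6)/6)**2 = -((1/3)*(1/6)*(6 - 6))**2 = -((1/3)*(1/6)*0)**2 = -1*0**2 = -1*0 = 0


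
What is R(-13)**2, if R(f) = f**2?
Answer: 28561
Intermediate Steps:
R(-13)**2 = ((-13)**2)**2 = 169**2 = 28561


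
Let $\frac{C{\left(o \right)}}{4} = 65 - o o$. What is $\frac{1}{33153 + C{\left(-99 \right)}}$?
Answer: $- \frac{1}{5791} \approx -0.00017268$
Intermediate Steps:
$C{\left(o \right)} = 260 - 4 o^{2}$ ($C{\left(o \right)} = 4 \left(65 - o o\right) = 4 \left(65 - o^{2}\right) = 260 - 4 o^{2}$)
$\frac{1}{33153 + C{\left(-99 \right)}} = \frac{1}{33153 + \left(260 - 4 \left(-99\right)^{2}\right)} = \frac{1}{33153 + \left(260 - 39204\right)} = \frac{1}{33153 - 38944} = \frac{1}{-5791} = - \frac{1}{5791}$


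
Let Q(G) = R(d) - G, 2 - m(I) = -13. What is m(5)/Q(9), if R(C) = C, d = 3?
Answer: -5/2 ≈ -2.5000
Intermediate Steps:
m(I) = 15 (m(I) = 2 - 1*(-13) = 2 + 13 = 15)
Q(G) = 3 - G
m(5)/Q(9) = 15/(3 - 1*9) = 15/(3 - 9) = 15/(-6) = 15*(-1/6) = -5/2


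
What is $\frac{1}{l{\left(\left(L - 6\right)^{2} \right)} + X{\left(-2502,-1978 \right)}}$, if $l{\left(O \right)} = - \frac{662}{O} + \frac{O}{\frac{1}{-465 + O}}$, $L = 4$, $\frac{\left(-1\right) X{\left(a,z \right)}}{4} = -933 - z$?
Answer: $- \frac{2}{12379} \approx -0.00016156$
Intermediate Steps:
$X{\left(a,z \right)} = 3732 + 4 z$ ($X{\left(a,z \right)} = - 4 \left(-933 - z\right) = 3732 + 4 z$)
$l{\left(O \right)} = - \frac{662}{O} + O \left(-465 + O\right)$
$\frac{1}{l{\left(\left(L - 6\right)^{2} \right)} + X{\left(-2502,-1978 \right)}} = \frac{1}{\frac{-662 + \left(\left(4 - 6\right)^{2}\right)^{2} \left(-465 + \left(4 - 6\right)^{2}\right)}{\left(4 - 6\right)^{2}} + \left(3732 + 4 \left(-1978\right)\right)} = \frac{1}{\frac{-662 + \left(\left(-2\right)^{2}\right)^{2} \left(-465 + \left(-2\right)^{2}\right)}{\left(-2\right)^{2}} + \left(3732 - 7912\right)} = \frac{1}{\frac{-662 + 4^{2} \left(-465 + 4\right)}{4} - 4180} = \frac{1}{\frac{-662 + 16 \left(-461\right)}{4} - 4180} = \frac{1}{\frac{-662 - 7376}{4} - 4180} = \frac{1}{\frac{1}{4} \left(-8038\right) - 4180} = \frac{1}{- \frac{4019}{2} - 4180} = \frac{1}{- \frac{12379}{2}} = - \frac{2}{12379}$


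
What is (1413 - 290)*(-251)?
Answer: -281873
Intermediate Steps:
(1413 - 290)*(-251) = 1123*(-251) = -281873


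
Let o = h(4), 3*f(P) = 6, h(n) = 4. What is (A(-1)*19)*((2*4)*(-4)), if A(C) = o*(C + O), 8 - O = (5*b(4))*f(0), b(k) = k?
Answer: 80256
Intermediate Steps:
f(P) = 2 (f(P) = (⅓)*6 = 2)
O = -32 (O = 8 - 5*4*2 = 8 - 20*2 = 8 - 1*40 = 8 - 40 = -32)
o = 4
A(C) = -128 + 4*C (A(C) = 4*(C - 32) = 4*(-32 + C) = -128 + 4*C)
(A(-1)*19)*((2*4)*(-4)) = ((-128 + 4*(-1))*19)*((2*4)*(-4)) = ((-128 - 4)*19)*(8*(-4)) = -132*19*(-32) = -2508*(-32) = 80256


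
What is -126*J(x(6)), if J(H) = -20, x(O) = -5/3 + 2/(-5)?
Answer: 2520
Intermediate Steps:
x(O) = -31/15 (x(O) = -5*⅓ + 2*(-⅕) = -5/3 - ⅖ = -31/15)
-126*J(x(6)) = -126*(-20) = 2520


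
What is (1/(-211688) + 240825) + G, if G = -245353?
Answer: -958523265/211688 ≈ -4528.0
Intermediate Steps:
(1/(-211688) + 240825) + G = (1/(-211688) + 240825) - 245353 = (-1/211688 + 240825) - 245353 = 50979762599/211688 - 245353 = -958523265/211688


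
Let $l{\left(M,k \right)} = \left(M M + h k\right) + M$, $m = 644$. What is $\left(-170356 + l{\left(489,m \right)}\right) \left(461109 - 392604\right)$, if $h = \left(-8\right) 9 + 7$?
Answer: $1876625970$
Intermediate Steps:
$h = -65$ ($h = -72 + 7 = -65$)
$l{\left(M,k \right)} = M + M^{2} - 65 k$ ($l{\left(M,k \right)} = \left(M M - 65 k\right) + M = \left(M^{2} - 65 k\right) + M = M + M^{2} - 65 k$)
$\left(-170356 + l{\left(489,m \right)}\right) \left(461109 - 392604\right) = \left(-170356 + \left(489 + 489^{2} - 41860\right)\right) \left(461109 - 392604\right) = \left(-170356 + \left(489 + 239121 - 41860\right)\right) 68505 = \left(-170356 + 197750\right) 68505 = 27394 \cdot 68505 = 1876625970$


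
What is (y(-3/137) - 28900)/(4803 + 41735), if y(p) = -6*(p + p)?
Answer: -1979632/3187853 ≈ -0.62099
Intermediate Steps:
y(p) = -12*p
(y(-3/137) - 28900)/(4803 + 41735) = (-(-36)/137 - 28900)/(4803 + 41735) = (-(-36)/137 - 28900)/46538 = (-12*(-3/137) - 28900)*(1/46538) = (36/137 - 28900)*(1/46538) = -3959264/137*1/46538 = -1979632/3187853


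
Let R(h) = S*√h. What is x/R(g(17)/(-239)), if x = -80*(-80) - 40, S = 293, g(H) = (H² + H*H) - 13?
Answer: -1272*I*√135035/33109 ≈ -14.118*I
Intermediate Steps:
g(H) = -13 + 2*H² (g(H) = (H² + H²) - 13 = 2*H² - 13 = -13 + 2*H²)
R(h) = 293*√h
x = 6360 (x = 6400 - 40 = 6360)
x/R(g(17)/(-239)) = 6360/((293*√((-13 + 2*17²)/(-239)))) = 6360/((293*√((-13 + 2*289)*(-1/239)))) = 6360/((293*√((-13 + 578)*(-1/239)))) = 6360/((293*√(565*(-1/239)))) = 6360/((293*√(-565/239))) = 6360/((293*(I*√135035/239))) = 6360/((293*I*√135035/239)) = 6360*(-I*√135035/165545) = -1272*I*√135035/33109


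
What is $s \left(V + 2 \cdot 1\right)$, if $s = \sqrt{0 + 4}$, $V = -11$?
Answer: $-18$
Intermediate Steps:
$s = 2$ ($s = \sqrt{4} = 2$)
$s \left(V + 2 \cdot 1\right) = 2 \left(-11 + 2 \cdot 1\right) = 2 \left(-11 + 2\right) = 2 \left(-9\right) = -18$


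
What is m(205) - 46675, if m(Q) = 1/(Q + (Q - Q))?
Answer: -9568374/205 ≈ -46675.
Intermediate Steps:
m(Q) = 1/Q (m(Q) = 1/(Q + 0) = 1/Q)
m(205) - 46675 = 1/205 - 46675 = -9568374/205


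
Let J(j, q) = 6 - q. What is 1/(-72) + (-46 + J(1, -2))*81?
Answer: -221617/72 ≈ -3078.0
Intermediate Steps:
1/(-72) + (-46 + J(1, -2))*81 = 1/(-72) + (-46 + (6 - 1*(-2)))*81 = -1/72 + (-46 + (6 + 2))*81 = -1/72 + (-46 + 8)*81 = -1/72 - 38*81 = -1/72 - 3078 = -221617/72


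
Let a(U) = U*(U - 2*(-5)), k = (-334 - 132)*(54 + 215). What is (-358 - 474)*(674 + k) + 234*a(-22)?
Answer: 103795536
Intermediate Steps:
k = -125354 (k = -466*269 = -125354)
a(U) = U*(10 + U) (a(U) = U*(U + 10) = U*(10 + U))
(-358 - 474)*(674 + k) + 234*a(-22) = (-358 - 474)*(674 - 125354) + 234*(-22*(10 - 22)) = -832*(-124680) + 234*(-22*(-12)) = 103733760 + 234*264 = 103733760 + 61776 = 103795536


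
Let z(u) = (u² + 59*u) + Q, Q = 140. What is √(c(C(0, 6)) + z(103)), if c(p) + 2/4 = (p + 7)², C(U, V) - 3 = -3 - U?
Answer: √67498/2 ≈ 129.90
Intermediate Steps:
C(U, V) = -U (C(U, V) = 3 + (-3 - U) = -U)
z(u) = 140 + u² + 59*u (z(u) = (u² + 59*u) + 140 = 140 + u² + 59*u)
c(p) = -½ + (7 + p)² (c(p) = -½ + (p + 7)² = -½ + (7 + p)²)
√(c(C(0, 6)) + z(103)) = √((-½ + (7 - 1*0)²) + (140 + 103² + 59*103)) = √((-½ + (7 + 0)²) + (140 + 10609 + 6077)) = √((-½ + 7²) + 16826) = √((-½ + 49) + 16826) = √(97/2 + 16826) = √(33749/2) = √67498/2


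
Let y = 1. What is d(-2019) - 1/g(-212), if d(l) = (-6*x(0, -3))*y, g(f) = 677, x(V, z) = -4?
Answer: 16247/677 ≈ 23.999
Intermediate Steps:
d(l) = 24 (d(l) = -6*(-4)*1 = 24*1 = 24)
d(-2019) - 1/g(-212) = 24 - 1/677 = 16247/677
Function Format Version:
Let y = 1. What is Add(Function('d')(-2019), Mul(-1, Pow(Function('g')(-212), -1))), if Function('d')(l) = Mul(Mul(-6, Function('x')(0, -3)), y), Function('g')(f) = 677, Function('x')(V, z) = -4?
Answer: Rational(16247, 677) ≈ 23.999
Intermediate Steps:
Function('d')(l) = 24 (Function('d')(l) = Mul(Mul(-6, -4), 1) = Mul(24, 1) = 24)
Add(Function('d')(-2019), Mul(-1, Pow(Function('g')(-212), -1))) = Add(24, Mul(-1, Pow(677, -1))) = Add(24, Mul(-1, Rational(1, 677))) = Add(24, Rational(-1, 677)) = Rational(16247, 677)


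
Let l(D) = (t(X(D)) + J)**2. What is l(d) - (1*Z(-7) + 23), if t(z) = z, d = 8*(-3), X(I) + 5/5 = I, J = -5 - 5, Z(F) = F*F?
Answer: 1153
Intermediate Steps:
Z(F) = F**2
J = -10
X(I) = -1 + I
d = -24
l(D) = (-11 + D)**2 (l(D) = ((-1 + D) - 10)**2 = (-11 + D)**2)
l(d) - (1*Z(-7) + 23) = (-11 - 24)**2 - (1*(-7)**2 + 23) = (-35)**2 - (1*49 + 23) = 1225 - (49 + 23) = 1225 - 1*72 = 1225 - 72 = 1153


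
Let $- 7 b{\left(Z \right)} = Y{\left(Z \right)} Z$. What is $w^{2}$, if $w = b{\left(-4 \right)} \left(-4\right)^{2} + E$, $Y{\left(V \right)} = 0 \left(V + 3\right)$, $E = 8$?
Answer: $64$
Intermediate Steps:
$Y{\left(V \right)} = 0$ ($Y{\left(V \right)} = 0 \left(3 + V\right) = 0$)
$b{\left(Z \right)} = 0$ ($b{\left(Z \right)} = - \frac{0 Z}{7} = \left(- \frac{1}{7}\right) 0 = 0$)
$w = 8$ ($w = 0 \left(-4\right)^{2} + 8 = 0 \cdot 16 + 8 = 0 + 8 = 8$)
$w^{2} = 8^{2} = 64$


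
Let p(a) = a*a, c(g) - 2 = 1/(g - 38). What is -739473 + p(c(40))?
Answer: -2957867/4 ≈ -7.3947e+5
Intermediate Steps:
c(g) = 2 + 1/(-38 + g) (c(g) = 2 + 1/(g - 38) = 2 + 1/(-38 + g))
p(a) = a**2
-739473 + p(c(40)) = -739473 + ((-75 + 2*40)/(-38 + 40))**2 = -739473 + ((-75 + 80)/2)**2 = -739473 + ((1/2)*5)**2 = -739473 + (5/2)**2 = -739473 + 25/4 = -2957867/4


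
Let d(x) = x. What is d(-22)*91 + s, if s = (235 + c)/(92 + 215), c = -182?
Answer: -614561/307 ≈ -2001.8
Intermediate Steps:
s = 53/307 (s = (235 - 182)/(92 + 215) = 53/307 ≈ 0.17264)
d(-22)*91 + s = -22*91 + 53/307 = -2002 + 53/307 = -614561/307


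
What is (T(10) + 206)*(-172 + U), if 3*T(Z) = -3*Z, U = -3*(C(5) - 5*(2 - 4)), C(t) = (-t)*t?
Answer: -24892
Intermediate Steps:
C(t) = -t²
U = 45 (U = -3*(-1*5² - 5*(2 - 4)) = -3*(-1*25 - 5*(-2)) = -3*(-25 + 10) = -3*(-15) = 45)
T(Z) = -Z (T(Z) = (-3*Z)/3 = -Z)
(T(10) + 206)*(-172 + U) = (-1*10 + 206)*(-172 + 45) = (-10 + 206)*(-127) = 196*(-127) = -24892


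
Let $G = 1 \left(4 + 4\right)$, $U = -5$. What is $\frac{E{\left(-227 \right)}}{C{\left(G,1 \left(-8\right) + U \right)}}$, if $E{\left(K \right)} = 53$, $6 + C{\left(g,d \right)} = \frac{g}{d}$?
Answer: $- \frac{689}{86} \approx -8.0116$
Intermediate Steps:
$G = 8$ ($G = 1 \cdot 8 = 8$)
$C{\left(g,d \right)} = -6 + \frac{g}{d}$
$\frac{E{\left(-227 \right)}}{C{\left(G,1 \left(-8\right) + U \right)}} = \frac{53}{-6 + \frac{8}{1 \left(-8\right) - 5}} = \frac{53}{-6 + \frac{8}{-8 - 5}} = \frac{53}{-6 + \frac{8}{-13}} = \frac{53}{-6 + 8 \left(- \frac{1}{13}\right)} = \frac{53}{-6 - \frac{8}{13}} = \frac{53}{- \frac{86}{13}} = 53 \left(- \frac{13}{86}\right) = - \frac{689}{86}$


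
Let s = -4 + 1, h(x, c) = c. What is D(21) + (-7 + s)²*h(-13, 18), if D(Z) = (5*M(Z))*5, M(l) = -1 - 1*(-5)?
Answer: 1900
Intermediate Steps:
s = -3
M(l) = 4 (M(l) = -1 + 5 = 4)
D(Z) = 100 (D(Z) = (5*4)*5 = 20*5 = 100)
D(21) + (-7 + s)²*h(-13, 18) = 100 + (-7 - 3)²*18 = 100 + (-10)²*18 = 100 + 100*18 = 100 + 1800 = 1900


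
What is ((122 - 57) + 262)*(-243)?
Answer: -79461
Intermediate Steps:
((122 - 57) + 262)*(-243) = (65 + 262)*(-243) = 327*(-243) = -79461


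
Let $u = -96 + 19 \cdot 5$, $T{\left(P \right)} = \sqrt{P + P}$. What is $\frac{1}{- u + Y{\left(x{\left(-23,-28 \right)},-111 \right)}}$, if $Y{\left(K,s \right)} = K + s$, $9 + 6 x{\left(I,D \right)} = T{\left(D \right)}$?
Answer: $- \frac{4014}{447617} - \frac{12 i \sqrt{14}}{447617} \approx -0.0089675 - 0.00010031 i$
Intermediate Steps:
$T{\left(P \right)} = \sqrt{2} \sqrt{P}$ ($T{\left(P \right)} = \sqrt{2 P} = \sqrt{2} \sqrt{P}$)
$x{\left(I,D \right)} = - \frac{3}{2} + \frac{\sqrt{2} \sqrt{D}}{6}$
$u = -1$ ($u = -96 + 95 = -1$)
$\frac{1}{- u + Y{\left(x{\left(-23,-28 \right)},-111 \right)}} = \frac{1}{\left(-1\right) \left(-1\right) - \left(\frac{225}{2} - \frac{\sqrt{2} \sqrt{-28}}{6}\right)} = \frac{1}{1 - \left(\frac{225}{2} - \frac{\sqrt{2} \cdot 2 i \sqrt{7}}{6}\right)} = \frac{1}{1 - \left(\frac{225}{2} - \frac{i \sqrt{14}}{3}\right)} = \frac{1}{- \frac{223}{2} + \frac{i \sqrt{14}}{3}}$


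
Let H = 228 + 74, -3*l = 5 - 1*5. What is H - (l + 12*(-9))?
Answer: 410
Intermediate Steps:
l = 0 (l = -(5 - 1*5)/3 = -(5 - 5)/3 = -⅓*0 = 0)
H = 302
H - (l + 12*(-9)) = 302 - (0 + 12*(-9)) = 302 - (0 - 108) = 302 - 1*(-108) = 302 + 108 = 410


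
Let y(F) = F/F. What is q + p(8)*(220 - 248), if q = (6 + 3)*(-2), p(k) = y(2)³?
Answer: -46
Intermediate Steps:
y(F) = 1
p(k) = 1 (p(k) = 1³ = 1)
q = -18 (q = 9*(-2) = -18)
q + p(8)*(220 - 248) = -18 + 1*(220 - 248) = -18 + 1*(-28) = -18 - 28 = -46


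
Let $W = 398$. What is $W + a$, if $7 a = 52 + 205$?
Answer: $\frac{3043}{7} \approx 434.71$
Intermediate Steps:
$a = \frac{257}{7}$ ($a = \frac{52 + 205}{7} = \frac{1}{7} \cdot 257 = \frac{257}{7} \approx 36.714$)
$W + a = 398 + \frac{257}{7} = \frac{3043}{7}$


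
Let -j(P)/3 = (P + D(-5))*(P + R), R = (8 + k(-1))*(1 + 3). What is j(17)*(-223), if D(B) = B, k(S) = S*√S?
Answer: 393372 - 32112*I ≈ 3.9337e+5 - 32112.0*I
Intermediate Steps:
k(S) = S^(3/2)
R = 32 - 4*I (R = (8 + (-1)^(3/2))*(1 + 3) = (8 - I)*4 = 32 - 4*I ≈ 32.0 - 4.0*I)
j(P) = -3*(-5 + P)*(32 + P - 4*I) (j(P) = -3*(P - 5)*(P + (32 - 4*I)) = -3*(-5 + P)*(32 + P - 4*I))
j(17)*(-223) = (480 - 60*I - 3*17² - 3*17*(27 - 4*I))*(-223) = (480 - 60*I - 3*289 + (-1377 + 204*I))*(-223) = (480 - 60*I - 867 + (-1377 + 204*I))*(-223) = (-1764 + 144*I)*(-223) = 393372 - 32112*I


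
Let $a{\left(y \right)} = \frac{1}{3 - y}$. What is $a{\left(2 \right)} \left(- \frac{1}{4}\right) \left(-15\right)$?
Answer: $\frac{15}{4} \approx 3.75$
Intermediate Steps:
$a{\left(2 \right)} \left(- \frac{1}{4}\right) \left(-15\right) = - \frac{1}{-3 + 2} \left(- \frac{1}{4}\right) \left(-15\right) = - \frac{1}{-1} \left(\left(-1\right) \frac{1}{4}\right) \left(-15\right) = \left(-1\right) \left(-1\right) \left(- \frac{1}{4}\right) \left(-15\right) = 1 \left(- \frac{1}{4}\right) \left(-15\right) = \left(- \frac{1}{4}\right) \left(-15\right) = \frac{15}{4}$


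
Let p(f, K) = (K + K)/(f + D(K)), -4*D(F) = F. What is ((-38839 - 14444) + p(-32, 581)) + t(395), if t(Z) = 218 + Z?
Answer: -37347678/709 ≈ -52677.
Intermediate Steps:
D(F) = -F/4
p(f, K) = 2*K/(f - K/4) (p(f, K) = (K + K)/(f - K/4) = (2*K)/(f - K/4) = 2*K/(f - K/4))
((-38839 - 14444) + p(-32, 581)) + t(395) = ((-38839 - 14444) + 8*581/(-1*581 + 4*(-32))) + (218 + 395) = (-53283 + 8*581/(-581 - 128)) + 613 = (-53283 + 8*581/(-709)) + 613 = (-53283 + 8*581*(-1/709)) + 613 = (-53283 - 4648/709) + 613 = -37782295/709 + 613 = -37347678/709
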